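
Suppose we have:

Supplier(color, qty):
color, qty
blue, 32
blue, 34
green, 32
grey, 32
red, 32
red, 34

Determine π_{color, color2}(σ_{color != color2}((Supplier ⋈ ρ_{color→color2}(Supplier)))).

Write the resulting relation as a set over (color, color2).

{(blue, green), (blue, grey), (blue, red), (green, blue), (green, grey), (green, red), (grey, blue), (grey, green), (grey, red), (red, blue), (red, green), (red, grey)}

ρ[color→color2]: schema becomes (color2, qty); tuples unchanged.
Supplier ⋈ ρ_{color→color2}(Supplier) (natural join on qty): {(blue, 32, blue), (blue, 32, green), (blue, 32, grey), (blue, 32, red), (blue, 34, blue), (blue, 34, red), (green, 32, blue), (green, 32, green), (green, 32, grey), (green, 32, red), (grey, 32, blue), (grey, 32, green), (grey, 32, grey), (grey, 32, red), (red, 32, blue), (red, 32, green), (red, 32, grey), (red, 32, red), (red, 34, blue), (red, 34, red)}
Apply σ_{color != color2}; surviving tuples: {(blue, 32, green), (blue, 32, grey), (blue, 32, red), (blue, 34, red), (green, 32, blue), (green, 32, grey), (green, 32, red), (grey, 32, blue), (grey, 32, green), (grey, 32, red), (red, 32, blue), (red, 32, green), (red, 32, grey), (red, 34, blue)}
π_{color, color2} gives {(blue, green), (blue, grey), (blue, red), (green, blue), (green, grey), (green, red), (grey, blue), (grey, green), (grey, red), (red, blue), (red, green), (red, grey)} (2 duplicate(s) eliminated).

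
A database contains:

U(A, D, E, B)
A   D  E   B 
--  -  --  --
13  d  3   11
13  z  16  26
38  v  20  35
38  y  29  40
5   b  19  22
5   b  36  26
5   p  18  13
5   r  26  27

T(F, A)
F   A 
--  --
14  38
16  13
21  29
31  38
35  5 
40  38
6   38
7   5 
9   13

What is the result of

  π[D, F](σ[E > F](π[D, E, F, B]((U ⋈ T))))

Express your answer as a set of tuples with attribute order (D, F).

{(b, 35), (b, 7), (p, 7), (r, 7), (v, 14), (v, 6), (y, 14), (y, 6), (z, 9)}

Joining U and T on A yields {(13, d, 3, 11, 16), (13, d, 3, 11, 9), (13, z, 16, 26, 16), (13, z, 16, 26, 9), (38, v, 20, 35, 14), (38, v, 20, 35, 31), (38, v, 20, 35, 40), (38, v, 20, 35, 6), (38, y, 29, 40, 14), (38, y, 29, 40, 31), (38, y, 29, 40, 40), (38, y, 29, 40, 6), (5, b, 19, 22, 35), (5, b, 19, 22, 7), (5, b, 36, 26, 35), (5, b, 36, 26, 7), (5, p, 18, 13, 35), (5, p, 18, 13, 7), (5, r, 26, 27, 35), (5, r, 26, 27, 7)}.
π_{D, E, F, B} gives {(b, 19, 35, 22), (b, 19, 7, 22), (b, 36, 35, 26), (b, 36, 7, 26), (d, 3, 16, 11), (d, 3, 9, 11), (p, 18, 35, 13), (p, 18, 7, 13), (r, 26, 35, 27), (r, 26, 7, 27), (v, 20, 14, 35), (v, 20, 31, 35), (v, 20, 40, 35), (v, 20, 6, 35), (y, 29, 14, 40), (y, 29, 31, 40), (y, 29, 40, 40), (y, 29, 6, 40), (z, 16, 16, 26), (z, 16, 9, 26)}.
Apply σ_{E > F}; surviving tuples: {(b, 19, 7, 22), (b, 36, 35, 26), (b, 36, 7, 26), (p, 18, 7, 13), (r, 26, 7, 27), (v, 20, 14, 35), (v, 20, 6, 35), (y, 29, 14, 40), (y, 29, 6, 40), (z, 16, 9, 26)}
π_{D, F} gives {(b, 35), (b, 7), (p, 7), (r, 7), (v, 14), (v, 6), (y, 14), (y, 6), (z, 9)} (1 duplicate(s) eliminated).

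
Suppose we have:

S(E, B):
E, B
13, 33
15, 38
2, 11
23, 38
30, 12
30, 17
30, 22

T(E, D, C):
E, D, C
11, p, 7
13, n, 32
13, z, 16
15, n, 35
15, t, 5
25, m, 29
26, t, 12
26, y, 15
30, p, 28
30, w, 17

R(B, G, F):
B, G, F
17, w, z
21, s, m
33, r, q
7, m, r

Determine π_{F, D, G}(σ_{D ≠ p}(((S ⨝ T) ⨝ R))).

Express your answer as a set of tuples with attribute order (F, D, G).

{(q, n, r), (q, z, r), (z, w, w)}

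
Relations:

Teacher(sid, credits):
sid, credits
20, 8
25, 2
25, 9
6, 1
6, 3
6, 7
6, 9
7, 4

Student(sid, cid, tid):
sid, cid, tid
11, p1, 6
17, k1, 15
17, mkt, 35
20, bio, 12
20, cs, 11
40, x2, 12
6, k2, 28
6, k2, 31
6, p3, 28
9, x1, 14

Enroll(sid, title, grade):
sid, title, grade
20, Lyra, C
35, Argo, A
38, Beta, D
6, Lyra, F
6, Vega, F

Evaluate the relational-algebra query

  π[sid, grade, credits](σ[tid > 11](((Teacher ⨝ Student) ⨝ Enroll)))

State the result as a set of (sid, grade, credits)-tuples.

Joining Teacher and Student on sid yields {(20, 8, bio, 12), (20, 8, cs, 11), (6, 1, k2, 28), (6, 1, k2, 31), (6, 1, p3, 28), (6, 3, k2, 28), (6, 3, k2, 31), (6, 3, p3, 28), (6, 7, k2, 28), (6, 7, k2, 31), (6, 7, p3, 28), (6, 9, k2, 28), (6, 9, k2, 31), (6, 9, p3, 28)}.
Joining (Teacher ⨝ Student) and Enroll on sid yields {(20, 8, bio, 12, Lyra, C), (20, 8, cs, 11, Lyra, C), (6, 1, k2, 28, Lyra, F), (6, 1, k2, 28, Vega, F), (6, 1, k2, 31, Lyra, F), (6, 1, k2, 31, Vega, F), (6, 1, p3, 28, Lyra, F), (6, 1, p3, 28, Vega, F), (6, 3, k2, 28, Lyra, F), (6, 3, k2, 28, Vega, F), (6, 3, k2, 31, Lyra, F), (6, 3, k2, 31, Vega, F), (6, 3, p3, 28, Lyra, F), (6, 3, p3, 28, Vega, F), (6, 7, k2, 28, Lyra, F), (6, 7, k2, 28, Vega, F), (6, 7, k2, 31, Lyra, F), (6, 7, k2, 31, Vega, F), (6, 7, p3, 28, Lyra, F), (6, 7, p3, 28, Vega, F), (6, 9, k2, 28, Lyra, F), (6, 9, k2, 28, Vega, F), (6, 9, k2, 31, Lyra, F), (6, 9, k2, 31, Vega, F), (6, 9, p3, 28, Lyra, F), (6, 9, p3, 28, Vega, F)}.
Apply σ_{tid > 11}; surviving tuples: {(20, 8, bio, 12, Lyra, C), (6, 1, k2, 28, Lyra, F), (6, 1, k2, 28, Vega, F), (6, 1, k2, 31, Lyra, F), (6, 1, k2, 31, Vega, F), (6, 1, p3, 28, Lyra, F), (6, 1, p3, 28, Vega, F), (6, 3, k2, 28, Lyra, F), (6, 3, k2, 28, Vega, F), (6, 3, k2, 31, Lyra, F), (6, 3, k2, 31, Vega, F), (6, 3, p3, 28, Lyra, F), (6, 3, p3, 28, Vega, F), (6, 7, k2, 28, Lyra, F), (6, 7, k2, 28, Vega, F), (6, 7, k2, 31, Lyra, F), (6, 7, k2, 31, Vega, F), (6, 7, p3, 28, Lyra, F), (6, 7, p3, 28, Vega, F), (6, 9, k2, 28, Lyra, F), (6, 9, k2, 28, Vega, F), (6, 9, k2, 31, Lyra, F), (6, 9, k2, 31, Vega, F), (6, 9, p3, 28, Lyra, F), (6, 9, p3, 28, Vega, F)}
Keep only column(s) sid, grade, credits (20 duplicate(s) eliminated): {(20, C, 8), (6, F, 1), (6, F, 3), (6, F, 7), (6, F, 9)}

{(20, C, 8), (6, F, 1), (6, F, 3), (6, F, 7), (6, F, 9)}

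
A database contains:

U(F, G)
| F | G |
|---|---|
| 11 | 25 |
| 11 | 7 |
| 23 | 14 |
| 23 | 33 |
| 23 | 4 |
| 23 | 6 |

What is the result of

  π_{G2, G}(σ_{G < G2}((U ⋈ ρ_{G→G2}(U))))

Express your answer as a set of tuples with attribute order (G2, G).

{(14, 4), (14, 6), (25, 7), (33, 14), (33, 4), (33, 6), (6, 4)}

ρ[G→G2]: schema becomes (F, G2); tuples unchanged.
U ⋈ ρ_{G→G2}(U) (natural join on F): {(11, 25, 25), (11, 25, 7), (11, 7, 25), (11, 7, 7), (23, 14, 14), (23, 14, 33), (23, 14, 4), (23, 14, 6), (23, 33, 14), (23, 33, 33), (23, 33, 4), (23, 33, 6), (23, 4, 14), (23, 4, 33), (23, 4, 4), (23, 4, 6), (23, 6, 14), (23, 6, 33), (23, 6, 4), (23, 6, 6)}
Selection G < G2: {(11, 7, 25), (23, 14, 33), (23, 4, 14), (23, 4, 33), (23, 4, 6), (23, 6, 14), (23, 6, 33)}
π_{G2, G} gives {(14, 4), (14, 6), (25, 7), (33, 14), (33, 4), (33, 6), (6, 4)}.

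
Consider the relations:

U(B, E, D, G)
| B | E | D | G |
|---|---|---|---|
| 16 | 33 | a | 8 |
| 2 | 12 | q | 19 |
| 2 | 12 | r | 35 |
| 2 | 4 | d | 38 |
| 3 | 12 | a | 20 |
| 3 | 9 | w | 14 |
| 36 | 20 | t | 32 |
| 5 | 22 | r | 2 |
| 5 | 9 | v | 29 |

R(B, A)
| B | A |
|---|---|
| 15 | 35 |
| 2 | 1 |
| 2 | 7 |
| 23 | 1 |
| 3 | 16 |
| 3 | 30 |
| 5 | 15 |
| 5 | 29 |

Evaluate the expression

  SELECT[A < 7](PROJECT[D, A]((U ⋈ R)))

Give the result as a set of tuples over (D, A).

U ⋈ R (natural join on B): {(2, 12, q, 19, 1), (2, 12, q, 19, 7), (2, 12, r, 35, 1), (2, 12, r, 35, 7), (2, 4, d, 38, 1), (2, 4, d, 38, 7), (3, 12, a, 20, 16), (3, 12, a, 20, 30), (3, 9, w, 14, 16), (3, 9, w, 14, 30), (5, 22, r, 2, 15), (5, 22, r, 2, 29), (5, 9, v, 29, 15), (5, 9, v, 29, 29)}
Keep only column(s) D, A: {(a, 16), (a, 30), (d, 1), (d, 7), (q, 1), (q, 7), (r, 1), (r, 15), (r, 29), (r, 7), (v, 15), (v, 29), (w, 16), (w, 30)}
Filtering on A < 7 leaves {(d, 1), (q, 1), (r, 1)}.

{(d, 1), (q, 1), (r, 1)}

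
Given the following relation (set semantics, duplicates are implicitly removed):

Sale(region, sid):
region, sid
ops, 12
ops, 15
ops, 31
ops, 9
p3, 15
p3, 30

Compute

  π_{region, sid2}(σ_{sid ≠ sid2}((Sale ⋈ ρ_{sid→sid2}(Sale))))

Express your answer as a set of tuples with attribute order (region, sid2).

{(ops, 12), (ops, 15), (ops, 31), (ops, 9), (p3, 15), (p3, 30)}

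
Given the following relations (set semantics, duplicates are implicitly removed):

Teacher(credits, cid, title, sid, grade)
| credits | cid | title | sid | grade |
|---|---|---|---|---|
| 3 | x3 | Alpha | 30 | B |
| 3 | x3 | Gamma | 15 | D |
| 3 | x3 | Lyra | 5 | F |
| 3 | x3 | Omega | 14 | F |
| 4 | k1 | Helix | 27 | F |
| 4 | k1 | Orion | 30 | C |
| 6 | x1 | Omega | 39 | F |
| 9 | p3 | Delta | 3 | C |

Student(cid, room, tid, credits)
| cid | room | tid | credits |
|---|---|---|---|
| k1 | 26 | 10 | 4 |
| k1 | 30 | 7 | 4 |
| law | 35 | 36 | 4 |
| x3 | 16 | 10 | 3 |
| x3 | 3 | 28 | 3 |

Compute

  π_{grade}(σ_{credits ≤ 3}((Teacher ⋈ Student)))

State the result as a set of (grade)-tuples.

Joining Teacher and Student on credits, cid yields {(3, x3, Alpha, 30, B, 16, 10), (3, x3, Alpha, 30, B, 3, 28), (3, x3, Gamma, 15, D, 16, 10), (3, x3, Gamma, 15, D, 3, 28), (3, x3, Lyra, 5, F, 16, 10), (3, x3, Lyra, 5, F, 3, 28), (3, x3, Omega, 14, F, 16, 10), (3, x3, Omega, 14, F, 3, 28), (4, k1, Helix, 27, F, 26, 10), (4, k1, Helix, 27, F, 30, 7), (4, k1, Orion, 30, C, 26, 10), (4, k1, Orion, 30, C, 30, 7)}.
σ[credits ≤ 3]: keep tuples satisfying credits ≤ 3 → {(3, x3, Alpha, 30, B, 16, 10), (3, x3, Alpha, 30, B, 3, 28), (3, x3, Gamma, 15, D, 16, 10), (3, x3, Gamma, 15, D, 3, 28), (3, x3, Lyra, 5, F, 16, 10), (3, x3, Lyra, 5, F, 3, 28), (3, x3, Omega, 14, F, 16, 10), (3, x3, Omega, 14, F, 3, 28)}
π[grade]: project onto (grade) (5 duplicate(s) eliminated) → {B, D, F}

{B, D, F}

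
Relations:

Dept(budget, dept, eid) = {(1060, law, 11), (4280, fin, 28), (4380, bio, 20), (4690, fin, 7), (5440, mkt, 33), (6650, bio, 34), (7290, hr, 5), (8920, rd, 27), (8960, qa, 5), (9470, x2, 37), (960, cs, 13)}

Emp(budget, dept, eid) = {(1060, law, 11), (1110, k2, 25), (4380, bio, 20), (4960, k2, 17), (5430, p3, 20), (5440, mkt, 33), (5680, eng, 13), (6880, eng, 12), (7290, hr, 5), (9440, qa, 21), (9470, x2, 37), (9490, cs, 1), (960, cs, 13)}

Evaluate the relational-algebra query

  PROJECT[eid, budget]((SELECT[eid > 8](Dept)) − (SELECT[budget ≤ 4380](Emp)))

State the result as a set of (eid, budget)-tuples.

{(27, 8920), (28, 4280), (33, 5440), (34, 6650), (37, 9470)}

Selection eid > 8: {(1060, law, 11), (4280, fin, 28), (4380, bio, 20), (5440, mkt, 33), (6650, bio, 34), (8920, rd, 27), (9470, x2, 37), (960, cs, 13)}
Selection budget ≤ 4380: {(1060, law, 11), (1110, k2, 25), (4380, bio, 20), (960, cs, 13)}
Set difference of the two operands is {(4280, fin, 28), (5440, mkt, 33), (6650, bio, 34), (8920, rd, 27), (9470, x2, 37)}.
Keep only column(s) eid, budget: {(27, 8920), (28, 4280), (33, 5440), (34, 6650), (37, 9470)}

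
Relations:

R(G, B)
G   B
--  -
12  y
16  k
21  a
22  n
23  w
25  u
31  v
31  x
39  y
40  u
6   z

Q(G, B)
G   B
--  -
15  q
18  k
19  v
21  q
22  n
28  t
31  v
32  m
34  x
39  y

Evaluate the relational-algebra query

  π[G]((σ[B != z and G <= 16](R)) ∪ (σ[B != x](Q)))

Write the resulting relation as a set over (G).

{12, 15, 16, 18, 19, 21, 22, 28, 31, 32, 39}

Apply σ_{B != z and G <= 16}; surviving tuples: {(12, y), (16, k)}
Apply σ_{B != x}; surviving tuples: {(15, q), (18, k), (19, v), (21, q), (22, n), (28, t), (31, v), (32, m), (39, y)}
Union: {(12, y), (16, k)} with {(15, q), (18, k), (19, v), (21, q), (22, n), (28, t), (31, v), (32, m), (39, y)} → {(12, y), (15, q), (16, k), (18, k), (19, v), (21, q), (22, n), (28, t), (31, v), (32, m), (39, y)}
π[G]: project onto (G) → {12, 15, 16, 18, 19, 21, 22, 28, 31, 32, 39}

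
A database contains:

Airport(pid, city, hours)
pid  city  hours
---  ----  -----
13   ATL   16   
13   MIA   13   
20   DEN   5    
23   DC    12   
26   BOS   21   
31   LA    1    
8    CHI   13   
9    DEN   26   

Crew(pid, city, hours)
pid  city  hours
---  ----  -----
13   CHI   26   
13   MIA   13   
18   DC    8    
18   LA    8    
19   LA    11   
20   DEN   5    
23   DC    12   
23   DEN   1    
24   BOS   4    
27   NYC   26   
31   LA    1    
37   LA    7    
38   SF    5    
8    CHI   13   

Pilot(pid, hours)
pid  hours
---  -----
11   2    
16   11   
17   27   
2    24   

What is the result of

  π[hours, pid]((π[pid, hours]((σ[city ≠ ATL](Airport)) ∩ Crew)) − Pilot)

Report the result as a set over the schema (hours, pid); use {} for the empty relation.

{(1, 31), (12, 23), (13, 13), (13, 8), (5, 20)}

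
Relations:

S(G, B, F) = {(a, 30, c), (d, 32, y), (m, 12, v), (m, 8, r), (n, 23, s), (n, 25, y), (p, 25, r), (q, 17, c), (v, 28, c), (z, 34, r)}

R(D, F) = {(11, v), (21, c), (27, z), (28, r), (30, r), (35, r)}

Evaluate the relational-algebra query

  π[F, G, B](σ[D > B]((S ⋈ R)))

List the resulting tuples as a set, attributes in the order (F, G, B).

{(c, q, 17), (r, m, 8), (r, p, 25), (r, z, 34)}

S ⋈ R (natural join on F): {(a, 30, c, 21), (m, 12, v, 11), (m, 8, r, 28), (m, 8, r, 30), (m, 8, r, 35), (p, 25, r, 28), (p, 25, r, 30), (p, 25, r, 35), (q, 17, c, 21), (v, 28, c, 21), (z, 34, r, 28), (z, 34, r, 30), (z, 34, r, 35)}
Filtering on D > B leaves {(m, 8, r, 28), (m, 8, r, 30), (m, 8, r, 35), (p, 25, r, 28), (p, 25, r, 30), (p, 25, r, 35), (q, 17, c, 21), (z, 34, r, 35)}.
Keep only column(s) F, G, B (4 duplicate(s) eliminated): {(c, q, 17), (r, m, 8), (r, p, 25), (r, z, 34)}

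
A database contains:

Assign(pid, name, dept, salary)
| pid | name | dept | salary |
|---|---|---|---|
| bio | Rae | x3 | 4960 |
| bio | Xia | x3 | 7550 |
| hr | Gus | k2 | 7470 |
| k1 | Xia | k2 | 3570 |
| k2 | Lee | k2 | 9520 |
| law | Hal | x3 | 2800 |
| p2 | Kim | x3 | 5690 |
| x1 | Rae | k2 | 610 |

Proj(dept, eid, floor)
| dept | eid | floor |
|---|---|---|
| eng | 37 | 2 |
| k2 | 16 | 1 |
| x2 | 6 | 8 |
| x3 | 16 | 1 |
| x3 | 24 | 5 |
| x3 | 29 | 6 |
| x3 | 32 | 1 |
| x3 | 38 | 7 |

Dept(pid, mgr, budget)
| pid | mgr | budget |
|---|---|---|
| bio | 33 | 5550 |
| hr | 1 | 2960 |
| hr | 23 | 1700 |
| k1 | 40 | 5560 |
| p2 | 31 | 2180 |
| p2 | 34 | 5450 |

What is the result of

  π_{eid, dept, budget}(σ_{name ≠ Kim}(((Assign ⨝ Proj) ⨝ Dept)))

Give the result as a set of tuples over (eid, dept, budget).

Assign ⋈ Proj (natural join on dept): {(bio, Rae, x3, 4960, 16, 1), (bio, Rae, x3, 4960, 24, 5), (bio, Rae, x3, 4960, 29, 6), (bio, Rae, x3, 4960, 32, 1), (bio, Rae, x3, 4960, 38, 7), (bio, Xia, x3, 7550, 16, 1), (bio, Xia, x3, 7550, 24, 5), (bio, Xia, x3, 7550, 29, 6), (bio, Xia, x3, 7550, 32, 1), (bio, Xia, x3, 7550, 38, 7), (hr, Gus, k2, 7470, 16, 1), (k1, Xia, k2, 3570, 16, 1), (k2, Lee, k2, 9520, 16, 1), (law, Hal, x3, 2800, 16, 1), (law, Hal, x3, 2800, 24, 5), (law, Hal, x3, 2800, 29, 6), (law, Hal, x3, 2800, 32, 1), (law, Hal, x3, 2800, 38, 7), (p2, Kim, x3, 5690, 16, 1), (p2, Kim, x3, 5690, 24, 5), (p2, Kim, x3, 5690, 29, 6), (p2, Kim, x3, 5690, 32, 1), (p2, Kim, x3, 5690, 38, 7), (x1, Rae, k2, 610, 16, 1)}
(Assign ⨝ Proj) ⋈ Dept (natural join on pid): {(bio, Rae, x3, 4960, 16, 1, 33, 5550), (bio, Rae, x3, 4960, 24, 5, 33, 5550), (bio, Rae, x3, 4960, 29, 6, 33, 5550), (bio, Rae, x3, 4960, 32, 1, 33, 5550), (bio, Rae, x3, 4960, 38, 7, 33, 5550), (bio, Xia, x3, 7550, 16, 1, 33, 5550), (bio, Xia, x3, 7550, 24, 5, 33, 5550), (bio, Xia, x3, 7550, 29, 6, 33, 5550), (bio, Xia, x3, 7550, 32, 1, 33, 5550), (bio, Xia, x3, 7550, 38, 7, 33, 5550), (hr, Gus, k2, 7470, 16, 1, 1, 2960), (hr, Gus, k2, 7470, 16, 1, 23, 1700), (k1, Xia, k2, 3570, 16, 1, 40, 5560), (p2, Kim, x3, 5690, 16, 1, 31, 2180), (p2, Kim, x3, 5690, 16, 1, 34, 5450), (p2, Kim, x3, 5690, 24, 5, 31, 2180), (p2, Kim, x3, 5690, 24, 5, 34, 5450), (p2, Kim, x3, 5690, 29, 6, 31, 2180), (p2, Kim, x3, 5690, 29, 6, 34, 5450), (p2, Kim, x3, 5690, 32, 1, 31, 2180), (p2, Kim, x3, 5690, 32, 1, 34, 5450), (p2, Kim, x3, 5690, 38, 7, 31, 2180), (p2, Kim, x3, 5690, 38, 7, 34, 5450)}
σ[name ≠ Kim]: keep tuples satisfying name ≠ Kim → {(bio, Rae, x3, 4960, 16, 1, 33, 5550), (bio, Rae, x3, 4960, 24, 5, 33, 5550), (bio, Rae, x3, 4960, 29, 6, 33, 5550), (bio, Rae, x3, 4960, 32, 1, 33, 5550), (bio, Rae, x3, 4960, 38, 7, 33, 5550), (bio, Xia, x3, 7550, 16, 1, 33, 5550), (bio, Xia, x3, 7550, 24, 5, 33, 5550), (bio, Xia, x3, 7550, 29, 6, 33, 5550), (bio, Xia, x3, 7550, 32, 1, 33, 5550), (bio, Xia, x3, 7550, 38, 7, 33, 5550), (hr, Gus, k2, 7470, 16, 1, 1, 2960), (hr, Gus, k2, 7470, 16, 1, 23, 1700), (k1, Xia, k2, 3570, 16, 1, 40, 5560)}
Projecting to eid, dept, budget (5 duplicate(s) eliminated): {(16, k2, 1700), (16, k2, 2960), (16, k2, 5560), (16, x3, 5550), (24, x3, 5550), (29, x3, 5550), (32, x3, 5550), (38, x3, 5550)}

{(16, k2, 1700), (16, k2, 2960), (16, k2, 5560), (16, x3, 5550), (24, x3, 5550), (29, x3, 5550), (32, x3, 5550), (38, x3, 5550)}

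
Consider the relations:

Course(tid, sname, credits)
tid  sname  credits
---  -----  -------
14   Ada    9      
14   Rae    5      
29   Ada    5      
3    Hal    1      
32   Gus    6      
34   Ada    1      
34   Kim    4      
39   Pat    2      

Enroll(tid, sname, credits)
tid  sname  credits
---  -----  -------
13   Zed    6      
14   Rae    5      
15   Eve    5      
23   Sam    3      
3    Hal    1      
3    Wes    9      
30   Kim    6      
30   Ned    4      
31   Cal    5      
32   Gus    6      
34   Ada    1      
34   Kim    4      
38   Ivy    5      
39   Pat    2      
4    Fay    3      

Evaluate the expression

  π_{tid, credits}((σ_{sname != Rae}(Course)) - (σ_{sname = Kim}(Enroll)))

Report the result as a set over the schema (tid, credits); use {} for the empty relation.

Apply σ_{sname != Rae}; surviving tuples: {(14, Ada, 9), (29, Ada, 5), (3, Hal, 1), (32, Gus, 6), (34, Ada, 1), (34, Kim, 4), (39, Pat, 2)}
Apply σ_{sname = Kim}; surviving tuples: {(30, Kim, 6), (34, Kim, 4)}
Set difference of the two operands is {(14, Ada, 9), (29, Ada, 5), (3, Hal, 1), (32, Gus, 6), (34, Ada, 1), (39, Pat, 2)}.
π[tid, credits]: project onto (tid, credits) → {(14, 9), (29, 5), (3, 1), (32, 6), (34, 1), (39, 2)}

{(14, 9), (29, 5), (3, 1), (32, 6), (34, 1), (39, 2)}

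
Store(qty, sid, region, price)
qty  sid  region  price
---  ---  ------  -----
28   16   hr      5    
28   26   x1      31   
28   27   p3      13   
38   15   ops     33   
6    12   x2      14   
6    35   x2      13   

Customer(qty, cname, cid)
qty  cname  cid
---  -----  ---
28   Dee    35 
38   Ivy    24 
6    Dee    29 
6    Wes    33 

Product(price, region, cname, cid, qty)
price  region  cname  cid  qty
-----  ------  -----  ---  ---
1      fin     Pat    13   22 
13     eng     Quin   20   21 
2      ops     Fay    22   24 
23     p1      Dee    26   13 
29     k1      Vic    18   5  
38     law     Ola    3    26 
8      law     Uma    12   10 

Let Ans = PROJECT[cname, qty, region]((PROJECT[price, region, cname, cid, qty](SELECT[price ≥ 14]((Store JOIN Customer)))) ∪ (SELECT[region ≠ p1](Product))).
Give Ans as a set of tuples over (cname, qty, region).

{(Dee, 28, x1), (Dee, 6, x2), (Fay, 24, ops), (Ivy, 38, ops), (Ola, 26, law), (Pat, 22, fin), (Quin, 21, eng), (Uma, 10, law), (Vic, 5, k1), (Wes, 6, x2)}

Natural join on qty: {(28, 16, hr, 5, Dee, 35), (28, 26, x1, 31, Dee, 35), (28, 27, p3, 13, Dee, 35), (38, 15, ops, 33, Ivy, 24), (6, 12, x2, 14, Dee, 29), (6, 12, x2, 14, Wes, 33), (6, 35, x2, 13, Dee, 29), (6, 35, x2, 13, Wes, 33)}
Filtering on price ≥ 14 leaves {(28, 26, x1, 31, Dee, 35), (38, 15, ops, 33, Ivy, 24), (6, 12, x2, 14, Dee, 29), (6, 12, x2, 14, Wes, 33)}.
Keep only column(s) price, region, cname, cid, qty: {(14, x2, Dee, 29, 6), (14, x2, Wes, 33, 6), (31, x1, Dee, 35, 28), (33, ops, Ivy, 24, 38)}
Filtering on region ≠ p1 leaves {(1, fin, Pat, 13, 22), (13, eng, Quin, 20, 21), (2, ops, Fay, 22, 24), (29, k1, Vic, 18, 5), (38, law, Ola, 3, 26), (8, law, Uma, 12, 10)}.
Taking the union: {(1, fin, Pat, 13, 22), (13, eng, Quin, 20, 21), (14, x2, Dee, 29, 6), (14, x2, Wes, 33, 6), (2, ops, Fay, 22, 24), (29, k1, Vic, 18, 5), (31, x1, Dee, 35, 28), (33, ops, Ivy, 24, 38), (38, law, Ola, 3, 26), (8, law, Uma, 12, 10)}
Keep only column(s) cname, qty, region: {(Dee, 28, x1), (Dee, 6, x2), (Fay, 24, ops), (Ivy, 38, ops), (Ola, 26, law), (Pat, 22, fin), (Quin, 21, eng), (Uma, 10, law), (Vic, 5, k1), (Wes, 6, x2)}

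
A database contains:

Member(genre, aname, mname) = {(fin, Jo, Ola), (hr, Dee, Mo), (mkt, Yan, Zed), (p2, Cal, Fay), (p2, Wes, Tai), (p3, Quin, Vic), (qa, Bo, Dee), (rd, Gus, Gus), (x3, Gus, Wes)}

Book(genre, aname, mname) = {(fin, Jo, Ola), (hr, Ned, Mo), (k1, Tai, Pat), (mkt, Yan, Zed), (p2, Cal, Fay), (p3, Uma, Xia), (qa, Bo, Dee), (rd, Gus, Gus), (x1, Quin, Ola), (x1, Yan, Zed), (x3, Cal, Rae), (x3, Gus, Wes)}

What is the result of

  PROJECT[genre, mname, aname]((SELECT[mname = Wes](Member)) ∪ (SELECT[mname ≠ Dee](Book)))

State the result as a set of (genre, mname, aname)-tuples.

Apply σ_{mname = Wes}; surviving tuples: {(x3, Gus, Wes)}
Apply σ_{mname ≠ Dee}; surviving tuples: {(fin, Jo, Ola), (hr, Ned, Mo), (k1, Tai, Pat), (mkt, Yan, Zed), (p2, Cal, Fay), (p3, Uma, Xia), (rd, Gus, Gus), (x1, Quin, Ola), (x1, Yan, Zed), (x3, Cal, Rae), (x3, Gus, Wes)}
Union: {(x3, Gus, Wes)} with {(fin, Jo, Ola), (hr, Ned, Mo), (k1, Tai, Pat), (mkt, Yan, Zed), (p2, Cal, Fay), (p3, Uma, Xia), (rd, Gus, Gus), (x1, Quin, Ola), (x1, Yan, Zed), (x3, Cal, Rae), (x3, Gus, Wes)} → {(fin, Jo, Ola), (hr, Ned, Mo), (k1, Tai, Pat), (mkt, Yan, Zed), (p2, Cal, Fay), (p3, Uma, Xia), (rd, Gus, Gus), (x1, Quin, Ola), (x1, Yan, Zed), (x3, Cal, Rae), (x3, Gus, Wes)}
π_{genre, mname, aname} gives {(fin, Ola, Jo), (hr, Mo, Ned), (k1, Pat, Tai), (mkt, Zed, Yan), (p2, Fay, Cal), (p3, Xia, Uma), (rd, Gus, Gus), (x1, Ola, Quin), (x1, Zed, Yan), (x3, Rae, Cal), (x3, Wes, Gus)}.

{(fin, Ola, Jo), (hr, Mo, Ned), (k1, Pat, Tai), (mkt, Zed, Yan), (p2, Fay, Cal), (p3, Xia, Uma), (rd, Gus, Gus), (x1, Ola, Quin), (x1, Zed, Yan), (x3, Rae, Cal), (x3, Wes, Gus)}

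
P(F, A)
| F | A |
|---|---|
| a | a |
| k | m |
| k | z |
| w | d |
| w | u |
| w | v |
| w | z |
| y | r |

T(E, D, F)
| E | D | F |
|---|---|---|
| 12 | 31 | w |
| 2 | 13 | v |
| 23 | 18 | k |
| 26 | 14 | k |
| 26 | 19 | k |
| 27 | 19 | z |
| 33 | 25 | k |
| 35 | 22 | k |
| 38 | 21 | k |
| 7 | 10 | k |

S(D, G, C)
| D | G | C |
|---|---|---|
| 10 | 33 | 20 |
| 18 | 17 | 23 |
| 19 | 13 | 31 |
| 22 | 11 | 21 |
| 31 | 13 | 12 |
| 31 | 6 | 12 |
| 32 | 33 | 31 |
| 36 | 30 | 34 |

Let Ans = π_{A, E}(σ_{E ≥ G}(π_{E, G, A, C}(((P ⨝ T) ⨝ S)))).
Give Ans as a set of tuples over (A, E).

{(d, 12), (m, 23), (m, 26), (m, 35), (u, 12), (v, 12), (z, 12), (z, 23), (z, 26), (z, 35)}

Natural join on F: {(k, m, 23, 18), (k, m, 26, 14), (k, m, 26, 19), (k, m, 33, 25), (k, m, 35, 22), (k, m, 38, 21), (k, m, 7, 10), (k, z, 23, 18), (k, z, 26, 14), (k, z, 26, 19), (k, z, 33, 25), (k, z, 35, 22), (k, z, 38, 21), (k, z, 7, 10), (w, d, 12, 31), (w, u, 12, 31), (w, v, 12, 31), (w, z, 12, 31)}
Natural join on D: {(k, m, 23, 18, 17, 23), (k, m, 26, 19, 13, 31), (k, m, 35, 22, 11, 21), (k, m, 7, 10, 33, 20), (k, z, 23, 18, 17, 23), (k, z, 26, 19, 13, 31), (k, z, 35, 22, 11, 21), (k, z, 7, 10, 33, 20), (w, d, 12, 31, 13, 12), (w, d, 12, 31, 6, 12), (w, u, 12, 31, 13, 12), (w, u, 12, 31, 6, 12), (w, v, 12, 31, 13, 12), (w, v, 12, 31, 6, 12), (w, z, 12, 31, 13, 12), (w, z, 12, 31, 6, 12)}
Projecting to E, G, A, C: {(12, 13, d, 12), (12, 13, u, 12), (12, 13, v, 12), (12, 13, z, 12), (12, 6, d, 12), (12, 6, u, 12), (12, 6, v, 12), (12, 6, z, 12), (23, 17, m, 23), (23, 17, z, 23), (26, 13, m, 31), (26, 13, z, 31), (35, 11, m, 21), (35, 11, z, 21), (7, 33, m, 20), (7, 33, z, 20)}
Apply σ_{E ≥ G}; surviving tuples: {(12, 6, d, 12), (12, 6, u, 12), (12, 6, v, 12), (12, 6, z, 12), (23, 17, m, 23), (23, 17, z, 23), (26, 13, m, 31), (26, 13, z, 31), (35, 11, m, 21), (35, 11, z, 21)}
Projecting to A, E: {(d, 12), (m, 23), (m, 26), (m, 35), (u, 12), (v, 12), (z, 12), (z, 23), (z, 26), (z, 35)}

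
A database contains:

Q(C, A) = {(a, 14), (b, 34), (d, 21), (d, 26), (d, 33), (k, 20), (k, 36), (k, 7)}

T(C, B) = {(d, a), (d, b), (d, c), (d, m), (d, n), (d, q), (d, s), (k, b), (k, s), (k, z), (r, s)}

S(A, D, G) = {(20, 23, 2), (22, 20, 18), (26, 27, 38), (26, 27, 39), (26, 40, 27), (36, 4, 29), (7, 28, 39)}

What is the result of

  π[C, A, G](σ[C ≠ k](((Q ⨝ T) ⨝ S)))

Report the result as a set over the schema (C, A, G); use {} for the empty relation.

{(d, 26, 27), (d, 26, 38), (d, 26, 39)}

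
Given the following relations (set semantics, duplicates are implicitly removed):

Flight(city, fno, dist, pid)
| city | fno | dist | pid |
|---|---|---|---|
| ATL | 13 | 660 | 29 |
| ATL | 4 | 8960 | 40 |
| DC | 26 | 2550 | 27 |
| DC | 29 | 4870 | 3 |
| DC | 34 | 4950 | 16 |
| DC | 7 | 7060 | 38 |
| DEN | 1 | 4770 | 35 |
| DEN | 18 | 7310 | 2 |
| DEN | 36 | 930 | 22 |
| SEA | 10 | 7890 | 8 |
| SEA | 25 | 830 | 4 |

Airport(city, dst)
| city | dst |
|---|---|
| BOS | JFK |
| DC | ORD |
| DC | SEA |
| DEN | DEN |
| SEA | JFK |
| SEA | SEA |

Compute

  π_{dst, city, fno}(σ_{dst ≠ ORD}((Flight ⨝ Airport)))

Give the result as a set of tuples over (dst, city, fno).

Natural join on city: {(DC, 26, 2550, 27, ORD), (DC, 26, 2550, 27, SEA), (DC, 29, 4870, 3, ORD), (DC, 29, 4870, 3, SEA), (DC, 34, 4950, 16, ORD), (DC, 34, 4950, 16, SEA), (DC, 7, 7060, 38, ORD), (DC, 7, 7060, 38, SEA), (DEN, 1, 4770, 35, DEN), (DEN, 18, 7310, 2, DEN), (DEN, 36, 930, 22, DEN), (SEA, 10, 7890, 8, JFK), (SEA, 10, 7890, 8, SEA), (SEA, 25, 830, 4, JFK), (SEA, 25, 830, 4, SEA)}
Filtering on dst ≠ ORD leaves {(DC, 26, 2550, 27, SEA), (DC, 29, 4870, 3, SEA), (DC, 34, 4950, 16, SEA), (DC, 7, 7060, 38, SEA), (DEN, 1, 4770, 35, DEN), (DEN, 18, 7310, 2, DEN), (DEN, 36, 930, 22, DEN), (SEA, 10, 7890, 8, JFK), (SEA, 10, 7890, 8, SEA), (SEA, 25, 830, 4, JFK), (SEA, 25, 830, 4, SEA)}.
π[dst, city, fno]: project onto (dst, city, fno) → {(DEN, DEN, 1), (DEN, DEN, 18), (DEN, DEN, 36), (JFK, SEA, 10), (JFK, SEA, 25), (SEA, DC, 26), (SEA, DC, 29), (SEA, DC, 34), (SEA, DC, 7), (SEA, SEA, 10), (SEA, SEA, 25)}

{(DEN, DEN, 1), (DEN, DEN, 18), (DEN, DEN, 36), (JFK, SEA, 10), (JFK, SEA, 25), (SEA, DC, 26), (SEA, DC, 29), (SEA, DC, 34), (SEA, DC, 7), (SEA, SEA, 10), (SEA, SEA, 25)}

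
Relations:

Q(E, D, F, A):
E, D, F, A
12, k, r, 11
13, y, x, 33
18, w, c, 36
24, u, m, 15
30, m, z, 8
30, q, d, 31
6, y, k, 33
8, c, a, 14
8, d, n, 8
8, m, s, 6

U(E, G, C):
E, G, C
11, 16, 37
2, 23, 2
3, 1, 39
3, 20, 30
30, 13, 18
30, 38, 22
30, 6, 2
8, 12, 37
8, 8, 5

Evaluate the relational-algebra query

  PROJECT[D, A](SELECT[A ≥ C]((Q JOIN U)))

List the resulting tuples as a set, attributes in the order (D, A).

{(c, 14), (d, 8), (m, 6), (m, 8), (q, 31)}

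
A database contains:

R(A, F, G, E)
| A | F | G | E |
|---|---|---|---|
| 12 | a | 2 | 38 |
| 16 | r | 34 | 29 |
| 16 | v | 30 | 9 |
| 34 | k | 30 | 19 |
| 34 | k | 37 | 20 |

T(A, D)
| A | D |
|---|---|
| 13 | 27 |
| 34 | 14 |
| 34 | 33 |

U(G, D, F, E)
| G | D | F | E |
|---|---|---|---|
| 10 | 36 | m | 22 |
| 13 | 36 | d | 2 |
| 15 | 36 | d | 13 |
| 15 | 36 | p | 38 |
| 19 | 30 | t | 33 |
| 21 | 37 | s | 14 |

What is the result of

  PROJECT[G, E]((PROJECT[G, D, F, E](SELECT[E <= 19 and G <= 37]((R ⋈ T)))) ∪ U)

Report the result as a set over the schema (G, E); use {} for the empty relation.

R ⋈ T (natural join on A): {(34, k, 30, 19, 14), (34, k, 30, 19, 33), (34, k, 37, 20, 14), (34, k, 37, 20, 33)}
Apply σ_{E <= 19 and G <= 37}; surviving tuples: {(34, k, 30, 19, 14), (34, k, 30, 19, 33)}
π[G, D, F, E]: project onto (G, D, F, E) → {(30, 14, k, 19), (30, 33, k, 19)}
Set union of the two operands is {(10, 36, m, 22), (13, 36, d, 2), (15, 36, d, 13), (15, 36, p, 38), (19, 30, t, 33), (21, 37, s, 14), (30, 14, k, 19), (30, 33, k, 19)}.
π[G, E]: project onto (G, E) (1 duplicate(s) eliminated) → {(10, 22), (13, 2), (15, 13), (15, 38), (19, 33), (21, 14), (30, 19)}

{(10, 22), (13, 2), (15, 13), (15, 38), (19, 33), (21, 14), (30, 19)}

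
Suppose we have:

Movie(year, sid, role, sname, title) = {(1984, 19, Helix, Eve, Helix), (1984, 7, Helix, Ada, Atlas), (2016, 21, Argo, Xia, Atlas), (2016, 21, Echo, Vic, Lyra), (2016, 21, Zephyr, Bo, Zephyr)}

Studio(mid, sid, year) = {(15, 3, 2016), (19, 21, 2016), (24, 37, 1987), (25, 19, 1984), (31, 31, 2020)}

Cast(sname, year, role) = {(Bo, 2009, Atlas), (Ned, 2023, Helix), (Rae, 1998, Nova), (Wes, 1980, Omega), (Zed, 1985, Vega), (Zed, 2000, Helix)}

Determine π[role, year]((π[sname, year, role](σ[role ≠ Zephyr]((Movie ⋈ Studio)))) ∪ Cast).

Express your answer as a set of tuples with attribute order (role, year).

{(Argo, 2016), (Atlas, 2009), (Echo, 2016), (Helix, 1984), (Helix, 2000), (Helix, 2023), (Nova, 1998), (Omega, 1980), (Vega, 1985)}

Joining Movie and Studio on year, sid yields {(1984, 19, Helix, Eve, Helix, 25), (2016, 21, Argo, Xia, Atlas, 19), (2016, 21, Echo, Vic, Lyra, 19), (2016, 21, Zephyr, Bo, Zephyr, 19)}.
Apply σ_{role ≠ Zephyr}; surviving tuples: {(1984, 19, Helix, Eve, Helix, 25), (2016, 21, Argo, Xia, Atlas, 19), (2016, 21, Echo, Vic, Lyra, 19)}
π[sname, year, role]: project onto (sname, year, role) → {(Eve, 1984, Helix), (Vic, 2016, Echo), (Xia, 2016, Argo)}
Set union of the two operands is {(Bo, 2009, Atlas), (Eve, 1984, Helix), (Ned, 2023, Helix), (Rae, 1998, Nova), (Vic, 2016, Echo), (Wes, 1980, Omega), (Xia, 2016, Argo), (Zed, 1985, Vega), (Zed, 2000, Helix)}.
π[role, year]: project onto (role, year) → {(Argo, 2016), (Atlas, 2009), (Echo, 2016), (Helix, 1984), (Helix, 2000), (Helix, 2023), (Nova, 1998), (Omega, 1980), (Vega, 1985)}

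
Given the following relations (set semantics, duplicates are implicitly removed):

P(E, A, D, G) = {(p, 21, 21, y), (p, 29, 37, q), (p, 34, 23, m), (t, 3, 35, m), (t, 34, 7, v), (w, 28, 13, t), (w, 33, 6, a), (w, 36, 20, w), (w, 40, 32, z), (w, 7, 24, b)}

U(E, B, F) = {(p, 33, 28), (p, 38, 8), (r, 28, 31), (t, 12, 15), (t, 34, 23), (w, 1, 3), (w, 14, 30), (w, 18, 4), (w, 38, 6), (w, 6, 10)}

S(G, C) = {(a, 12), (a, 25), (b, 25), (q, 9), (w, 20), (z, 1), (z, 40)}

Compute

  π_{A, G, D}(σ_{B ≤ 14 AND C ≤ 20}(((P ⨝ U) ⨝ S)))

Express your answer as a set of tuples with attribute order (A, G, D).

Joining P and U on E yields {(p, 21, 21, y, 33, 28), (p, 21, 21, y, 38, 8), (p, 29, 37, q, 33, 28), (p, 29, 37, q, 38, 8), (p, 34, 23, m, 33, 28), (p, 34, 23, m, 38, 8), (t, 3, 35, m, 12, 15), (t, 3, 35, m, 34, 23), (t, 34, 7, v, 12, 15), (t, 34, 7, v, 34, 23), (w, 28, 13, t, 1, 3), (w, 28, 13, t, 14, 30), (w, 28, 13, t, 18, 4), (w, 28, 13, t, 38, 6), (w, 28, 13, t, 6, 10), (w, 33, 6, a, 1, 3), (w, 33, 6, a, 14, 30), (w, 33, 6, a, 18, 4), (w, 33, 6, a, 38, 6), (w, 33, 6, a, 6, 10), (w, 36, 20, w, 1, 3), (w, 36, 20, w, 14, 30), (w, 36, 20, w, 18, 4), (w, 36, 20, w, 38, 6), (w, 36, 20, w, 6, 10), (w, 40, 32, z, 1, 3), (w, 40, 32, z, 14, 30), (w, 40, 32, z, 18, 4), (w, 40, 32, z, 38, 6), (w, 40, 32, z, 6, 10), (w, 7, 24, b, 1, 3), (w, 7, 24, b, 14, 30), (w, 7, 24, b, 18, 4), (w, 7, 24, b, 38, 6), (w, 7, 24, b, 6, 10)}.
Joining (P ⨝ U) and S on G yields {(p, 29, 37, q, 33, 28, 9), (p, 29, 37, q, 38, 8, 9), (w, 33, 6, a, 1, 3, 12), (w, 33, 6, a, 1, 3, 25), (w, 33, 6, a, 14, 30, 12), (w, 33, 6, a, 14, 30, 25), (w, 33, 6, a, 18, 4, 12), (w, 33, 6, a, 18, 4, 25), (w, 33, 6, a, 38, 6, 12), (w, 33, 6, a, 38, 6, 25), (w, 33, 6, a, 6, 10, 12), (w, 33, 6, a, 6, 10, 25), (w, 36, 20, w, 1, 3, 20), (w, 36, 20, w, 14, 30, 20), (w, 36, 20, w, 18, 4, 20), (w, 36, 20, w, 38, 6, 20), (w, 36, 20, w, 6, 10, 20), (w, 40, 32, z, 1, 3, 1), (w, 40, 32, z, 1, 3, 40), (w, 40, 32, z, 14, 30, 1), (w, 40, 32, z, 14, 30, 40), (w, 40, 32, z, 18, 4, 1), (w, 40, 32, z, 18, 4, 40), (w, 40, 32, z, 38, 6, 1), (w, 40, 32, z, 38, 6, 40), (w, 40, 32, z, 6, 10, 1), (w, 40, 32, z, 6, 10, 40), (w, 7, 24, b, 1, 3, 25), (w, 7, 24, b, 14, 30, 25), (w, 7, 24, b, 18, 4, 25), (w, 7, 24, b, 38, 6, 25), (w, 7, 24, b, 6, 10, 25)}.
Apply σ_{B ≤ 14 AND C ≤ 20}; surviving tuples: {(w, 33, 6, a, 1, 3, 12), (w, 33, 6, a, 14, 30, 12), (w, 33, 6, a, 6, 10, 12), (w, 36, 20, w, 1, 3, 20), (w, 36, 20, w, 14, 30, 20), (w, 36, 20, w, 6, 10, 20), (w, 40, 32, z, 1, 3, 1), (w, 40, 32, z, 14, 30, 1), (w, 40, 32, z, 6, 10, 1)}
Keep only column(s) A, G, D (6 duplicate(s) eliminated): {(33, a, 6), (36, w, 20), (40, z, 32)}

{(33, a, 6), (36, w, 20), (40, z, 32)}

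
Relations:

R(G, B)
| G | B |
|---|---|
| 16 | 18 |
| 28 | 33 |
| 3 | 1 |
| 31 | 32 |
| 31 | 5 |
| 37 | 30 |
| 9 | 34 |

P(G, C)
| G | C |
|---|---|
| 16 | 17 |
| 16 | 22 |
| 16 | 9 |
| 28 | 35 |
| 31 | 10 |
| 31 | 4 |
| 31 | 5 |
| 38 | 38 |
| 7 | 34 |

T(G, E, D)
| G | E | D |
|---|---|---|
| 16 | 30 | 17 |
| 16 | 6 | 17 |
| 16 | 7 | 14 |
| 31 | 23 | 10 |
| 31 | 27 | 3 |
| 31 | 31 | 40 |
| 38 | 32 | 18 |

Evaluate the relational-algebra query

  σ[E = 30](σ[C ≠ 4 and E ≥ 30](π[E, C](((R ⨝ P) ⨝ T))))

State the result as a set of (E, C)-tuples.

{(30, 17), (30, 22), (30, 9)}

R ⋈ P (natural join on G): {(16, 18, 17), (16, 18, 22), (16, 18, 9), (28, 33, 35), (31, 32, 10), (31, 32, 4), (31, 32, 5), (31, 5, 10), (31, 5, 4), (31, 5, 5)}
(R ⨝ P) ⋈ T (natural join on G): {(16, 18, 17, 30, 17), (16, 18, 17, 6, 17), (16, 18, 17, 7, 14), (16, 18, 22, 30, 17), (16, 18, 22, 6, 17), (16, 18, 22, 7, 14), (16, 18, 9, 30, 17), (16, 18, 9, 6, 17), (16, 18, 9, 7, 14), (31, 32, 10, 23, 10), (31, 32, 10, 27, 3), (31, 32, 10, 31, 40), (31, 32, 4, 23, 10), (31, 32, 4, 27, 3), (31, 32, 4, 31, 40), (31, 32, 5, 23, 10), (31, 32, 5, 27, 3), (31, 32, 5, 31, 40), (31, 5, 10, 23, 10), (31, 5, 10, 27, 3), (31, 5, 10, 31, 40), (31, 5, 4, 23, 10), (31, 5, 4, 27, 3), (31, 5, 4, 31, 40), (31, 5, 5, 23, 10), (31, 5, 5, 27, 3), (31, 5, 5, 31, 40)}
Keep only column(s) E, C (9 duplicate(s) eliminated): {(23, 10), (23, 4), (23, 5), (27, 10), (27, 4), (27, 5), (30, 17), (30, 22), (30, 9), (31, 10), (31, 4), (31, 5), (6, 17), (6, 22), (6, 9), (7, 17), (7, 22), (7, 9)}
Filtering on C ≠ 4 and E ≥ 30 leaves {(30, 17), (30, 22), (30, 9), (31, 10), (31, 5)}.
Filtering on E = 30 leaves {(30, 17), (30, 22), (30, 9)}.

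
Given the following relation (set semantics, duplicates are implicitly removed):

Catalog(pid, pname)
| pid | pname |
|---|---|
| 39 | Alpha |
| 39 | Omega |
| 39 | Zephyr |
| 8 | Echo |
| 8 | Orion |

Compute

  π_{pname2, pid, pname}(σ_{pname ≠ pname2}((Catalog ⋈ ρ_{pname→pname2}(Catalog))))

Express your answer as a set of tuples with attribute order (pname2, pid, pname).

ρ[pname→pname2]: schema becomes (pid, pname2); tuples unchanged.
Natural join on pid: {(39, Alpha, Alpha), (39, Alpha, Omega), (39, Alpha, Zephyr), (39, Omega, Alpha), (39, Omega, Omega), (39, Omega, Zephyr), (39, Zephyr, Alpha), (39, Zephyr, Omega), (39, Zephyr, Zephyr), (8, Echo, Echo), (8, Echo, Orion), (8, Orion, Echo), (8, Orion, Orion)}
σ[pname ≠ pname2]: keep tuples satisfying pname ≠ pname2 → {(39, Alpha, Omega), (39, Alpha, Zephyr), (39, Omega, Alpha), (39, Omega, Zephyr), (39, Zephyr, Alpha), (39, Zephyr, Omega), (8, Echo, Orion), (8, Orion, Echo)}
Keep only column(s) pname2, pid, pname: {(Alpha, 39, Omega), (Alpha, 39, Zephyr), (Echo, 8, Orion), (Omega, 39, Alpha), (Omega, 39, Zephyr), (Orion, 8, Echo), (Zephyr, 39, Alpha), (Zephyr, 39, Omega)}

{(Alpha, 39, Omega), (Alpha, 39, Zephyr), (Echo, 8, Orion), (Omega, 39, Alpha), (Omega, 39, Zephyr), (Orion, 8, Echo), (Zephyr, 39, Alpha), (Zephyr, 39, Omega)}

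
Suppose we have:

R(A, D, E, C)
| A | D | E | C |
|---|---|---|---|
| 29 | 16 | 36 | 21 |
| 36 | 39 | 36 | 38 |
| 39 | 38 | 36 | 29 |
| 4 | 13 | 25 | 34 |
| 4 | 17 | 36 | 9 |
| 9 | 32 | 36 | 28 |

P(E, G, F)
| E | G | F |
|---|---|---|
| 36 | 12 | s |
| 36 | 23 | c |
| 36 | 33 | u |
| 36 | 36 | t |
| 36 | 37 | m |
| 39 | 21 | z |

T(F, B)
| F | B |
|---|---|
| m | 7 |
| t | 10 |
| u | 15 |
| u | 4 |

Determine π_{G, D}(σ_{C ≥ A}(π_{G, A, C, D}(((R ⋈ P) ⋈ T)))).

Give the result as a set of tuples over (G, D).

R ⋈ P (natural join on E): {(29, 16, 36, 21, 12, s), (29, 16, 36, 21, 23, c), (29, 16, 36, 21, 33, u), (29, 16, 36, 21, 36, t), (29, 16, 36, 21, 37, m), (36, 39, 36, 38, 12, s), (36, 39, 36, 38, 23, c), (36, 39, 36, 38, 33, u), (36, 39, 36, 38, 36, t), (36, 39, 36, 38, 37, m), (39, 38, 36, 29, 12, s), (39, 38, 36, 29, 23, c), (39, 38, 36, 29, 33, u), (39, 38, 36, 29, 36, t), (39, 38, 36, 29, 37, m), (4, 17, 36, 9, 12, s), (4, 17, 36, 9, 23, c), (4, 17, 36, 9, 33, u), (4, 17, 36, 9, 36, t), (4, 17, 36, 9, 37, m), (9, 32, 36, 28, 12, s), (9, 32, 36, 28, 23, c), (9, 32, 36, 28, 33, u), (9, 32, 36, 28, 36, t), (9, 32, 36, 28, 37, m)}
(R ⋈ P) ⋈ T (natural join on F): {(29, 16, 36, 21, 33, u, 15), (29, 16, 36, 21, 33, u, 4), (29, 16, 36, 21, 36, t, 10), (29, 16, 36, 21, 37, m, 7), (36, 39, 36, 38, 33, u, 15), (36, 39, 36, 38, 33, u, 4), (36, 39, 36, 38, 36, t, 10), (36, 39, 36, 38, 37, m, 7), (39, 38, 36, 29, 33, u, 15), (39, 38, 36, 29, 33, u, 4), (39, 38, 36, 29, 36, t, 10), (39, 38, 36, 29, 37, m, 7), (4, 17, 36, 9, 33, u, 15), (4, 17, 36, 9, 33, u, 4), (4, 17, 36, 9, 36, t, 10), (4, 17, 36, 9, 37, m, 7), (9, 32, 36, 28, 33, u, 15), (9, 32, 36, 28, 33, u, 4), (9, 32, 36, 28, 36, t, 10), (9, 32, 36, 28, 37, m, 7)}
π[G, A, C, D]: project onto (G, A, C, D) (5 duplicate(s) eliminated) → {(33, 29, 21, 16), (33, 36, 38, 39), (33, 39, 29, 38), (33, 4, 9, 17), (33, 9, 28, 32), (36, 29, 21, 16), (36, 36, 38, 39), (36, 39, 29, 38), (36, 4, 9, 17), (36, 9, 28, 32), (37, 29, 21, 16), (37, 36, 38, 39), (37, 39, 29, 38), (37, 4, 9, 17), (37, 9, 28, 32)}
Apply σ_{C ≥ A}; surviving tuples: {(33, 36, 38, 39), (33, 4, 9, 17), (33, 9, 28, 32), (36, 36, 38, 39), (36, 4, 9, 17), (36, 9, 28, 32), (37, 36, 38, 39), (37, 4, 9, 17), (37, 9, 28, 32)}
π[G, D]: project onto (G, D) → {(33, 17), (33, 32), (33, 39), (36, 17), (36, 32), (36, 39), (37, 17), (37, 32), (37, 39)}

{(33, 17), (33, 32), (33, 39), (36, 17), (36, 32), (36, 39), (37, 17), (37, 32), (37, 39)}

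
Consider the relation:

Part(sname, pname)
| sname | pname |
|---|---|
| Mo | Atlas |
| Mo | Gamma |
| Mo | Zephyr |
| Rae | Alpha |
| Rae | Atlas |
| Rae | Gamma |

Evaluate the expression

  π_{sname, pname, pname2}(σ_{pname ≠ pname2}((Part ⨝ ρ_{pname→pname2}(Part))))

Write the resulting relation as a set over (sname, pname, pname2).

ρ[pname→pname2]: schema becomes (sname, pname2); tuples unchanged.
Natural join on sname: {(Mo, Atlas, Atlas), (Mo, Atlas, Gamma), (Mo, Atlas, Zephyr), (Mo, Gamma, Atlas), (Mo, Gamma, Gamma), (Mo, Gamma, Zephyr), (Mo, Zephyr, Atlas), (Mo, Zephyr, Gamma), (Mo, Zephyr, Zephyr), (Rae, Alpha, Alpha), (Rae, Alpha, Atlas), (Rae, Alpha, Gamma), (Rae, Atlas, Alpha), (Rae, Atlas, Atlas), (Rae, Atlas, Gamma), (Rae, Gamma, Alpha), (Rae, Gamma, Atlas), (Rae, Gamma, Gamma)}
Selection pname ≠ pname2: {(Mo, Atlas, Gamma), (Mo, Atlas, Zephyr), (Mo, Gamma, Atlas), (Mo, Gamma, Zephyr), (Mo, Zephyr, Atlas), (Mo, Zephyr, Gamma), (Rae, Alpha, Atlas), (Rae, Alpha, Gamma), (Rae, Atlas, Alpha), (Rae, Atlas, Gamma), (Rae, Gamma, Alpha), (Rae, Gamma, Atlas)}
Keep only column(s) sname, pname, pname2: {(Mo, Atlas, Gamma), (Mo, Atlas, Zephyr), (Mo, Gamma, Atlas), (Mo, Gamma, Zephyr), (Mo, Zephyr, Atlas), (Mo, Zephyr, Gamma), (Rae, Alpha, Atlas), (Rae, Alpha, Gamma), (Rae, Atlas, Alpha), (Rae, Atlas, Gamma), (Rae, Gamma, Alpha), (Rae, Gamma, Atlas)}

{(Mo, Atlas, Gamma), (Mo, Atlas, Zephyr), (Mo, Gamma, Atlas), (Mo, Gamma, Zephyr), (Mo, Zephyr, Atlas), (Mo, Zephyr, Gamma), (Rae, Alpha, Atlas), (Rae, Alpha, Gamma), (Rae, Atlas, Alpha), (Rae, Atlas, Gamma), (Rae, Gamma, Alpha), (Rae, Gamma, Atlas)}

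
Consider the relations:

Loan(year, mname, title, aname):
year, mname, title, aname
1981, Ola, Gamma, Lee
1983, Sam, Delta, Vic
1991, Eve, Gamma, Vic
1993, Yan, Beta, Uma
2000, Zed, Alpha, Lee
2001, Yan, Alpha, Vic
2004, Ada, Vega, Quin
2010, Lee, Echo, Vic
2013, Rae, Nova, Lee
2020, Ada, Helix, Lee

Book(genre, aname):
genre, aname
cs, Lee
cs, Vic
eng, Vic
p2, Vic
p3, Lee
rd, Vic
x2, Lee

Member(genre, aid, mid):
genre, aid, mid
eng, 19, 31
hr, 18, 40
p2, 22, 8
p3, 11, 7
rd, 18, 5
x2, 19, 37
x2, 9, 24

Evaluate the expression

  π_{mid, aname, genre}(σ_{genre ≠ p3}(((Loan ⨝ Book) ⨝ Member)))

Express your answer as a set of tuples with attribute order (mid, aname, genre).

Joining Loan and Book on aname yields {(1981, Ola, Gamma, Lee, cs), (1981, Ola, Gamma, Lee, p3), (1981, Ola, Gamma, Lee, x2), (1983, Sam, Delta, Vic, cs), (1983, Sam, Delta, Vic, eng), (1983, Sam, Delta, Vic, p2), (1983, Sam, Delta, Vic, rd), (1991, Eve, Gamma, Vic, cs), (1991, Eve, Gamma, Vic, eng), (1991, Eve, Gamma, Vic, p2), (1991, Eve, Gamma, Vic, rd), (2000, Zed, Alpha, Lee, cs), (2000, Zed, Alpha, Lee, p3), (2000, Zed, Alpha, Lee, x2), (2001, Yan, Alpha, Vic, cs), (2001, Yan, Alpha, Vic, eng), (2001, Yan, Alpha, Vic, p2), (2001, Yan, Alpha, Vic, rd), (2010, Lee, Echo, Vic, cs), (2010, Lee, Echo, Vic, eng), (2010, Lee, Echo, Vic, p2), (2010, Lee, Echo, Vic, rd), (2013, Rae, Nova, Lee, cs), (2013, Rae, Nova, Lee, p3), (2013, Rae, Nova, Lee, x2), (2020, Ada, Helix, Lee, cs), (2020, Ada, Helix, Lee, p3), (2020, Ada, Helix, Lee, x2)}.
Joining (Loan ⨝ Book) and Member on genre yields {(1981, Ola, Gamma, Lee, p3, 11, 7), (1981, Ola, Gamma, Lee, x2, 19, 37), (1981, Ola, Gamma, Lee, x2, 9, 24), (1983, Sam, Delta, Vic, eng, 19, 31), (1983, Sam, Delta, Vic, p2, 22, 8), (1983, Sam, Delta, Vic, rd, 18, 5), (1991, Eve, Gamma, Vic, eng, 19, 31), (1991, Eve, Gamma, Vic, p2, 22, 8), (1991, Eve, Gamma, Vic, rd, 18, 5), (2000, Zed, Alpha, Lee, p3, 11, 7), (2000, Zed, Alpha, Lee, x2, 19, 37), (2000, Zed, Alpha, Lee, x2, 9, 24), (2001, Yan, Alpha, Vic, eng, 19, 31), (2001, Yan, Alpha, Vic, p2, 22, 8), (2001, Yan, Alpha, Vic, rd, 18, 5), (2010, Lee, Echo, Vic, eng, 19, 31), (2010, Lee, Echo, Vic, p2, 22, 8), (2010, Lee, Echo, Vic, rd, 18, 5), (2013, Rae, Nova, Lee, p3, 11, 7), (2013, Rae, Nova, Lee, x2, 19, 37), (2013, Rae, Nova, Lee, x2, 9, 24), (2020, Ada, Helix, Lee, p3, 11, 7), (2020, Ada, Helix, Lee, x2, 19, 37), (2020, Ada, Helix, Lee, x2, 9, 24)}.
σ[genre ≠ p3]: keep tuples satisfying genre ≠ p3 → {(1981, Ola, Gamma, Lee, x2, 19, 37), (1981, Ola, Gamma, Lee, x2, 9, 24), (1983, Sam, Delta, Vic, eng, 19, 31), (1983, Sam, Delta, Vic, p2, 22, 8), (1983, Sam, Delta, Vic, rd, 18, 5), (1991, Eve, Gamma, Vic, eng, 19, 31), (1991, Eve, Gamma, Vic, p2, 22, 8), (1991, Eve, Gamma, Vic, rd, 18, 5), (2000, Zed, Alpha, Lee, x2, 19, 37), (2000, Zed, Alpha, Lee, x2, 9, 24), (2001, Yan, Alpha, Vic, eng, 19, 31), (2001, Yan, Alpha, Vic, p2, 22, 8), (2001, Yan, Alpha, Vic, rd, 18, 5), (2010, Lee, Echo, Vic, eng, 19, 31), (2010, Lee, Echo, Vic, p2, 22, 8), (2010, Lee, Echo, Vic, rd, 18, 5), (2013, Rae, Nova, Lee, x2, 19, 37), (2013, Rae, Nova, Lee, x2, 9, 24), (2020, Ada, Helix, Lee, x2, 19, 37), (2020, Ada, Helix, Lee, x2, 9, 24)}
Projecting to mid, aname, genre (15 duplicate(s) eliminated): {(24, Lee, x2), (31, Vic, eng), (37, Lee, x2), (5, Vic, rd), (8, Vic, p2)}

{(24, Lee, x2), (31, Vic, eng), (37, Lee, x2), (5, Vic, rd), (8, Vic, p2)}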